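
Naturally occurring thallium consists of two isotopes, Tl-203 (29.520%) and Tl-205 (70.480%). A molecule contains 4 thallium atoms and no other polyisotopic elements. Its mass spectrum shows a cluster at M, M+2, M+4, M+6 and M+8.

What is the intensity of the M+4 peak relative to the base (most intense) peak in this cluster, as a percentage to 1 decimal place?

62.8%

Binomial terms of (0.29520 + 0.70480)^4: M 0.0076, M+2 0.0725, M+4 0.2597, M+6 0.4134, M+8 0.2468 → M+6 is the base peak.
P(M+6) = C(4,3) × 0.29520^1 × 0.70480^3 = 4 × 0.2952 × 0.35010449 = 0.413403 (base)
P(M+4) = C(4,2) × 0.29520^2 × 0.70480^2 = 6 × 0.08714304 × 0.49674304 = 0.259726
Relative intensity = 0.259726 / 0.413403 × 100 = 62.8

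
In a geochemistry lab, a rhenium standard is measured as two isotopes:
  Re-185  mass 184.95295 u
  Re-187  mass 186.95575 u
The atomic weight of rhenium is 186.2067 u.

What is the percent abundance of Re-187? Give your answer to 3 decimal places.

Let x be the fractional abundance of Re-185; then Re-187 has abundance 1 − x.
184.95295·x + 186.95575·(1 − x) = 186.2067
(184.95295 − 186.95575)·x = 186.2067 − 186.95575
x = -0.74905 / -2.00280 = 0.37400 → 37.400% Re-185, 62.600% Re-187.

62.600%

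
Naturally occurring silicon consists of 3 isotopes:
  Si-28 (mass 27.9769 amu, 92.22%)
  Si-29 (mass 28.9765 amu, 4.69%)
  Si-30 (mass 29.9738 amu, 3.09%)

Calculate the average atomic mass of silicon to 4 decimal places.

28.0855 amu

The abundance-weighted mean is 0.9222 × 27.9769 + 0.0469 × 28.9765 + 0.0309 × 29.9738
= 25.80030 + 1.35900 + 0.92619 = 28.08549 amu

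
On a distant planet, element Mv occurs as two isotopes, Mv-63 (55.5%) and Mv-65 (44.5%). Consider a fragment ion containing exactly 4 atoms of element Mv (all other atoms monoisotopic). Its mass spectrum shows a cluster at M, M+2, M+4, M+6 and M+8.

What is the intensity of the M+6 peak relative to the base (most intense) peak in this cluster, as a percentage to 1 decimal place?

Binomial terms of (0.555 + 0.445)^4: M 0.0949, M+2 0.3043, M+4 0.3660, M+6 0.1956, M+8 0.0392 → M+4 is the base peak.
P(M+4) = C(4,2) × 0.555^2 × 0.445^2 = 6 × 0.308025 × 0.198025 = 0.365980 (base)
P(M+6) = C(4,3) × 0.555^1 × 0.445^3 = 4 × 0.5550 × 0.08812112 = 0.195629
Relative intensity = 0.195629 / 0.365980 × 100 = 53.5

53.5%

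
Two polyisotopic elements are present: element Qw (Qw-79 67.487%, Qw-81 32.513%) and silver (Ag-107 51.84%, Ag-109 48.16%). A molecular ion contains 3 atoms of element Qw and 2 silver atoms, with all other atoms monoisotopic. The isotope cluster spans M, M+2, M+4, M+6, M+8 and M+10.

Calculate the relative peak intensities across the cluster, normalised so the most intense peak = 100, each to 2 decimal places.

23.56 : 77.82 : 100.00 : 62.50 : 19.05 : 2.27

Element Qw pattern (n=3): 0.30736922 : 0.4442409 : 0.21402055 : 0.03436934
Silver pattern (n=2): 0.26873856 : 0.49932288 : 0.23193856
Convolve the two distributions (both contribute in 2-u steps):
  M: 0.30736922×0.26873856 = 0.082602
  M+2: 0.30736922×0.49932288 + 0.4442409×0.26873856 = 0.272861
  M+4: 0.30736922×0.23193856 + 0.4442409×0.49932288 + 0.21402055×0.26873856 = 0.350626
  M+6: 0.4442409×0.23193856 + 0.21402055×0.49932288 + 0.03436934×0.26873856 = 0.219138
  M+8: 0.21402055×0.23193856 + 0.03436934×0.49932288 = 0.066801
  M+10: 0.03436934×0.23193856 = 0.007972
Scale to base peak (0.350626) = 100: 23.56 : 77.82 : 100.00 : 62.50 : 19.05 : 2.27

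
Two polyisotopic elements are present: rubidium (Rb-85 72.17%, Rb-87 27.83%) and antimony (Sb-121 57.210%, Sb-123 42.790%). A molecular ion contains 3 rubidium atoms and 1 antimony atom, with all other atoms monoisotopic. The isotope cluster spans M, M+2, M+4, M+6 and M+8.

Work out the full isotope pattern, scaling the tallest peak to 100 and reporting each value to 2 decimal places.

Rubidium pattern (n=3): 0.37589809 : 0.43485841 : 0.16768892 : 0.02155458
Antimony pattern (n=1): 0.5721 : 0.4279
Convolve the two distributions (both contribute in 2-u steps):
  M: 0.37589809×0.5721 = 0.215051
  M+2: 0.37589809×0.4279 + 0.43485841×0.5721 = 0.409629
  M+4: 0.43485841×0.4279 + 0.16768892×0.5721 = 0.282011
  M+6: 0.16768892×0.4279 + 0.02155458×0.5721 = 0.084085
  M+8: 0.02155458×0.4279 = 0.009223
Scale to base peak (0.409629) = 100: 52.50 : 100.00 : 68.85 : 20.53 : 2.25

52.50 : 100.00 : 68.85 : 20.53 : 2.25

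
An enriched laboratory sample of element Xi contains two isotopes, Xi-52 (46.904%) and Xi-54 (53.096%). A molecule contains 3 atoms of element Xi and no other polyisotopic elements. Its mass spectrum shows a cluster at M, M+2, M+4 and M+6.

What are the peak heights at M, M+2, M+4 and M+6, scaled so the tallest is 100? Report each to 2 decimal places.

26.01 : 88.34 : 100.00 : 37.73

Each Xi atom is independently Xi-52 (p = 0.46904) or Xi-54 (q = 0.53096); the cluster is the binomial expansion (p + q)^3.
P(M) = 0.46904^3 = 0.103188
P(M+2) = 3 × 0.46904^2 × 0.53096^1 = 0.350431
P(M+4) = 3 × 0.46904^1 × 0.53096^2 = 0.396693
P(M+6) = 0.53096^3 = 0.149687
The M+4 peak is largest (0.396693); scaling to 100 gives 26.01 : 88.34 : 100.00 : 37.73.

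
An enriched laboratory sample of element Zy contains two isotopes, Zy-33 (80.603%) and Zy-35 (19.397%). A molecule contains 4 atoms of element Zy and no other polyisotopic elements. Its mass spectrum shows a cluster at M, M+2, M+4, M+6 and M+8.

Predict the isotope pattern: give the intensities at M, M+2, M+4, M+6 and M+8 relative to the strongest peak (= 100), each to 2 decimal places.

100.00 : 96.26 : 34.75 : 5.57 : 0.34

Each Zy atom is independently Zy-33 (p = 0.80603) or Zy-35 (q = 0.19397); the cluster is the binomial expansion (p + q)^4.
P(M) = 0.80603^4 = 0.422090
P(M+2) = 4 × 0.80603^3 × 0.19397^1 = 0.406301
P(M+4) = 6 × 0.80603^2 × 0.19397^2 = 0.146664
P(M+6) = 4 × 0.80603^1 × 0.19397^3 = 0.023530
P(M+8) = 0.19397^4 = 0.001416
The M peak is largest (0.422090); scaling to 100 gives 100.00 : 96.26 : 34.75 : 5.57 : 0.34.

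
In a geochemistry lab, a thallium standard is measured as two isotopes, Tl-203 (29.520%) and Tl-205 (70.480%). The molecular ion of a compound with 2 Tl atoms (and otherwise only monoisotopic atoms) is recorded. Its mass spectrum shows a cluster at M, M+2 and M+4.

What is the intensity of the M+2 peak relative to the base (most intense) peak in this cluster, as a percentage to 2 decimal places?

83.77%

Term probabilities: M 0.0871, M+2 0.4161, M+4 0.4967. Base peak = M+4.
P(M+4) = C(2,2) × 0.29520^0 × 0.70480^2 = 1 × 1.0000 × 0.49674304 = 0.496743 (base)
P(M+2) = C(2,1) × 0.29520^1 × 0.70480^1 = 2 × 0.2952 × 0.7048 = 0.416114
Relative intensity = 0.416114 / 0.496743 × 100 = 83.77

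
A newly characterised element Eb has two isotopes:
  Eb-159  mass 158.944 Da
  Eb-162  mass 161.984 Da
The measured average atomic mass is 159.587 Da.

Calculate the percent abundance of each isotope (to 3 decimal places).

Eb-159: 78.849%, Eb-162: 21.151%

Writing the weighted mean with unknown fraction x of Eb-159:
158.944·x + 161.984·(1 − x) = 159.587
(158.944 − 161.984)·x = 159.587 − 161.984
x = -2.397 / -3.040 = 0.78849 → 78.849% Eb-159, 21.151% Eb-162.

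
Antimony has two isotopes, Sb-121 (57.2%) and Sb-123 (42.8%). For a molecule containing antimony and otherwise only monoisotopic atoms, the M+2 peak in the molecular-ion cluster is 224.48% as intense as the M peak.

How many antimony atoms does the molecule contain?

3

With n Sb atoms, P(M+2)/P(M) = C(n,1)·p^(n−1)q / p^n = n·q/p = n · 0.428/0.572.
n = 2.2448 × 0.572/0.428 = 3.00 ≈ 3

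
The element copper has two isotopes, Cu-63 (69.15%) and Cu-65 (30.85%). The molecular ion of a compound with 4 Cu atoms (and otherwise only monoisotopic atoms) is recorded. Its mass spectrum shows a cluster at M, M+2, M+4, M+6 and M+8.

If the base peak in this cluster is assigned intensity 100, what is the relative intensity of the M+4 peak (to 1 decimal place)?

(0.6915 + 0.3085)^4 gives M 0.2286, M+2 0.4080, M+4 0.2731, M+6 0.0812, M+8 0.0091; the largest is M+2.
P(M+2) = C(4,1) × 0.6915^3 × 0.3085^1 = 4 × 0.33065611 × 0.3085 = 0.408030 (base)
P(M+4) = C(4,2) × 0.6915^2 × 0.3085^2 = 6 × 0.47817225 × 0.09517225 = 0.273052
Relative intensity = 0.273052 / 0.408030 × 100 = 66.9

66.9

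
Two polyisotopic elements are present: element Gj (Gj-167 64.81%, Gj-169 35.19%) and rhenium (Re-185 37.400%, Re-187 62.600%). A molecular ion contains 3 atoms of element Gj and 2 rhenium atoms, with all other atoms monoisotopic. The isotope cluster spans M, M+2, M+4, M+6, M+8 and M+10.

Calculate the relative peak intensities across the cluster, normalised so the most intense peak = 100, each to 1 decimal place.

Element Gj pattern (n=3): 0.27222378 : 0.44342948 : 0.24076969 : 0.04357705
Rhenium pattern (n=2): 0.139876 : 0.468248 : 0.391876
Convolve the two distributions (both contribute in 2-u steps):
  M: 0.27222378×0.139876 = 0.038078
  M+2: 0.27222378×0.468248 + 0.44342948×0.139876 = 0.189493
  M+4: 0.27222378×0.391876 + 0.44342948×0.468248 + 0.24076969×0.139876 = 0.347991
  M+6: 0.44342948×0.391876 + 0.24076969×0.468248 + 0.04357705×0.139876 = 0.292605
  M+8: 0.24076969×0.391876 + 0.04357705×0.468248 = 0.114757
  M+10: 0.04357705×0.391876 = 0.017077
Scale to base peak (0.347991) = 100: 10.9 : 54.5 : 100.0 : 84.1 : 33.0 : 4.9

10.9 : 54.5 : 100.0 : 84.1 : 33.0 : 4.9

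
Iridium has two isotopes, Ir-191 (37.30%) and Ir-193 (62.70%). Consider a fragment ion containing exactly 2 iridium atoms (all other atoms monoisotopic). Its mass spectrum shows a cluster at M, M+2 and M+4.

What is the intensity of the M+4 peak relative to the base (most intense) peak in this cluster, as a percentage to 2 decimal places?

Term probabilities: M 0.1391, M+2 0.4677, M+4 0.3931. Base peak = M+2.
P(M+2) = C(2,1) × 0.3730^1 × 0.6270^1 = 2 × 0.3730 × 0.6270 = 0.467742 (base)
P(M+4) = C(2,2) × 0.3730^0 × 0.6270^2 = 1 × 1.0000 × 0.393129 = 0.393129
Relative intensity = 0.393129 / 0.467742 × 100 = 84.05

84.05%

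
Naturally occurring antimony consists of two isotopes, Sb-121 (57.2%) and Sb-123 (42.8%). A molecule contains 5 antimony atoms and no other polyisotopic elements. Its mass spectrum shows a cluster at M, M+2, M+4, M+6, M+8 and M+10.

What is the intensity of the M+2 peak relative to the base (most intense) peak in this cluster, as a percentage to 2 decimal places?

(0.572 + 0.428)^5 gives M 0.0612, M+2 0.2291, M+4 0.3428, M+6 0.2565, M+8 0.0960, M+10 0.0144; the largest is M+4.
P(M+4) = C(5,2) × 0.572^3 × 0.428^2 = 10 × 0.18714925 × 0.183184 = 0.342827 (base)
P(M+2) = C(5,1) × 0.572^4 × 0.428^1 = 5 × 0.10704937 × 0.4280 = 0.229086
Relative intensity = 0.229086 / 0.342827 × 100 = 66.82

66.82%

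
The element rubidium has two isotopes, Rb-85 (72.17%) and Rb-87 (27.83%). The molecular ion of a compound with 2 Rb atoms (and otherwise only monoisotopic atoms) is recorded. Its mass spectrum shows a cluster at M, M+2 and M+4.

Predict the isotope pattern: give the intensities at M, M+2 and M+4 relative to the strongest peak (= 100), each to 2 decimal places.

100.00 : 77.12 : 14.87

The 2 Rb atoms are independent, so intensities follow the terms of (0.7217 + 0.2783)^2.
P(M) = 0.7217^2 = 0.520851
P(M+2) = 2 × 0.7217^1 × 0.2783^1 = 0.401698
P(M+4) = 0.2783^2 = 0.077451
The M peak is largest (0.520851); scaling to 100 gives 100.00 : 77.12 : 14.87.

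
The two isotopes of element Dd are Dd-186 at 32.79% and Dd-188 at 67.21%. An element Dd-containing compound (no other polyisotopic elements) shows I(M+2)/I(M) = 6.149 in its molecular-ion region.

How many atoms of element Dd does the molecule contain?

3

For n independent Dd atoms, I(M+2)/I(M) = n · (abundance Dd-188) / (abundance Dd-186) = n · 0.6721/0.3279.
n = 6.149 × 0.3279/0.6721 = 3.00 ≈ 3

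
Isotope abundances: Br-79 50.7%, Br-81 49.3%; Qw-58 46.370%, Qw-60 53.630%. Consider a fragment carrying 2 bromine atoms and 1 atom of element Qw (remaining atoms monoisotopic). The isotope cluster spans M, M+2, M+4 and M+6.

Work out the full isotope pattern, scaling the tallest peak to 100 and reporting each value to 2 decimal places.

Bromine pattern (n=2): 0.257049 : 0.499902 : 0.243049
Element Qw pattern (n=1): 0.4637 : 0.5363
Convolve the two distributions (both contribute in 2-u steps):
  M: 0.257049×0.4637 = 0.119194
  M+2: 0.257049×0.5363 + 0.499902×0.4637 = 0.369660
  M+4: 0.499902×0.5363 + 0.243049×0.4637 = 0.380799
  M+6: 0.243049×0.5363 = 0.130347
Scale to base peak (0.380799) = 100: 31.30 : 97.07 : 100.00 : 34.23

31.30 : 97.07 : 100.00 : 34.23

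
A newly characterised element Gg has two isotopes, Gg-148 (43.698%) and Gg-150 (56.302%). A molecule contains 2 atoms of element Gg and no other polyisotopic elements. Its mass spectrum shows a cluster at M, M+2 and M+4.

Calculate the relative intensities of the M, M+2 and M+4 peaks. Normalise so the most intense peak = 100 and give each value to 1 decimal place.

38.8 : 100.0 : 64.4

Expanding (0.43698 + 0.56302)^2:
P(M) = 0.43698^2 = 0.190952
P(M+2) = 2 × 0.43698^1 × 0.56302^1 = 0.492057
P(M+4) = 0.56302^2 = 0.316992
The M+2 peak is largest (0.492057); scaling to 100 gives 38.8 : 100.0 : 64.4.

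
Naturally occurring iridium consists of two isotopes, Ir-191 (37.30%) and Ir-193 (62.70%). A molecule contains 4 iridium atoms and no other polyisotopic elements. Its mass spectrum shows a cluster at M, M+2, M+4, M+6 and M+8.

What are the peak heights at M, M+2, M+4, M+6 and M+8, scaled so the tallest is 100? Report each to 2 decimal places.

The 4 Ir atoms are independent, so intensities follow the terms of (0.3730 + 0.6270)^4.
P(M) = 0.3730^4 = 0.019357
P(M+2) = 4 × 0.3730^3 × 0.6270^1 = 0.130153
P(M+4) = 6 × 0.3730^2 × 0.6270^2 = 0.328174
P(M+6) = 4 × 0.3730^1 × 0.6270^3 = 0.367766
P(M+8) = 0.6270^4 = 0.154550
The M+6 peak is largest (0.367766); scaling to 100 gives 5.26 : 35.39 : 89.23 : 100.00 : 42.02.

5.26 : 35.39 : 89.23 : 100.00 : 42.02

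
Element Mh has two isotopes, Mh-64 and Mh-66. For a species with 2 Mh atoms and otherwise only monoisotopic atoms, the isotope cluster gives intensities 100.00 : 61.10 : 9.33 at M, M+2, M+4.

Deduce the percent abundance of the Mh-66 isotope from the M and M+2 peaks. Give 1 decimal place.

Write p for the Mh-64 fraction. I(M+2)/I(M) = [C(2,1)·p^1·(1−p)] / p^2 = 2·(1−p)/p = 61.10/100.00 = 0.6110
(1−p)/p = 0.6110/2 = 0.3055  ⇒  p = 1/(1 + 0.3055) = 0.7660
Mh-64: 76.6%, Mh-66: 23.4%.

23.4%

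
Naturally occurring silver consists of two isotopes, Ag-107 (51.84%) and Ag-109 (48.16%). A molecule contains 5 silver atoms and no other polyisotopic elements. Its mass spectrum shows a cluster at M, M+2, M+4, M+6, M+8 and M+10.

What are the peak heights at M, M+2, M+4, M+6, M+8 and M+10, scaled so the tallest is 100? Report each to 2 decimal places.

The 5 Ag atoms are independent, so intensities follow the terms of (0.5184 + 0.4816)^5.
P(M) = 0.5184^5 = 0.037439
P(M+2) = 5 × 0.5184^4 × 0.4816^1 = 0.173907
P(M+4) = 10 × 0.5184^3 × 0.4816^2 = 0.323123
P(M+6) = 10 × 0.5184^2 × 0.4816^3 = 0.300185
P(M+8) = 5 × 0.5184^1 × 0.4816^4 = 0.139438
P(M+10) = 0.4816^5 = 0.025908
The M+4 peak is largest (0.323123); scaling to 100 gives 11.59 : 53.82 : 100.00 : 92.90 : 43.15 : 8.02.

11.59 : 53.82 : 100.00 : 92.90 : 43.15 : 8.02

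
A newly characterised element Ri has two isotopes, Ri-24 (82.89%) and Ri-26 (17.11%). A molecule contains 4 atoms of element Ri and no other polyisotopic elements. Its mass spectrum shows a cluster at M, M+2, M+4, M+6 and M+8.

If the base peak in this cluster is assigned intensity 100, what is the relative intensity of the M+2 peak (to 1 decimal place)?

82.6

Term probabilities: M 0.4721, M+2 0.3898, M+4 0.1207, M+6 0.0166, M+8 0.0009. Base peak = M.
P(M) = C(4,0) × 0.8289^4 × 0.1711^0 = 1 × 0.47207234 × 1.0000 = 0.472072 (base)
P(M+2) = C(4,1) × 0.8289^3 × 0.1711^1 = 4 × 0.56951664 × 0.1711 = 0.389777
Relative intensity = 0.389777 / 0.472072 × 100 = 82.6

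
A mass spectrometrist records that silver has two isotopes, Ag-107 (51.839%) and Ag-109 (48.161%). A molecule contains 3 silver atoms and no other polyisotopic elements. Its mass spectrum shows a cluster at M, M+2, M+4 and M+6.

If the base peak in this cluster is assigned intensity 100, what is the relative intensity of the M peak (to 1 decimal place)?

35.9

Binomial terms of (0.51839 + 0.48161)^3: M 0.1393, M+2 0.3883, M+4 0.3607, M+6 0.1117 → M+2 is the base peak.
P(M+2) = C(3,1) × 0.51839^2 × 0.48161^1 = 3 × 0.26872819 × 0.48161 = 0.388267 (base)
P(M) = C(3,0) × 0.51839^3 × 0.48161^0 = 1 × 0.13930601 × 1.0000 = 0.139306
Relative intensity = 0.139306 / 0.388267 × 100 = 35.9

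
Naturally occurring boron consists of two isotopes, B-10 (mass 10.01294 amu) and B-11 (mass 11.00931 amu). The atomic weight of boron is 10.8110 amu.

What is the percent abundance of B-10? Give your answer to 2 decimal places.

19.90%

Let x be the fractional abundance of B-10; then B-11 has abundance 1 − x.
10.01294·x + 11.00931·(1 − x) = 10.8110
(10.01294 − 11.00931)·x = 10.8110 − 11.00931
x = -0.19831 / -0.99637 = 0.19903 → 19.90% B-10, 80.10% B-11.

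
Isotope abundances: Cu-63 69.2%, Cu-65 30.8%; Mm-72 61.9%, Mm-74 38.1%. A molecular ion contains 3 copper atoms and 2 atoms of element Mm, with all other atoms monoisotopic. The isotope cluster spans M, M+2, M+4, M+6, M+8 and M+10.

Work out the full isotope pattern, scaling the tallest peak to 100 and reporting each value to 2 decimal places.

38.21 : 98.07 : 100.00 : 50.66 : 12.75 : 1.28

Copper pattern (n=3): 0.33137389 : 0.44247034 : 0.19693766 : 0.02921811
Element Mm pattern (n=2): 0.383161 : 0.471678 : 0.145161
Convolve the two distributions (both contribute in 2-u steps):
  M: 0.33137389×0.383161 = 0.126970
  M+2: 0.33137389×0.471678 + 0.44247034×0.383161 = 0.325839
  M+4: 0.33137389×0.145161 + 0.44247034×0.471678 + 0.19693766×0.383161 = 0.332265
  M+6: 0.44247034×0.145161 + 0.19693766×0.471678 + 0.02921811×0.383161 = 0.168316
  M+8: 0.19693766×0.145161 + 0.02921811×0.471678 = 0.042369
  M+10: 0.02921811×0.145161 = 0.004241
Scale to base peak (0.332265) = 100: 38.21 : 98.07 : 100.00 : 50.66 : 12.75 : 1.28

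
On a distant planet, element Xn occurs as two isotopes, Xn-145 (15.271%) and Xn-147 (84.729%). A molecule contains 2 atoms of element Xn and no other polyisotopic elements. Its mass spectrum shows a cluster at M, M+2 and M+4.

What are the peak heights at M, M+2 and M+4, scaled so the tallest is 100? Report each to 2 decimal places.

Expanding (0.15271 + 0.84729)^2:
P(M) = 0.15271^2 = 0.023320
P(M+2) = 2 × 0.15271^1 × 0.84729^1 = 0.258779
P(M+4) = 0.84729^2 = 0.717900
The M+4 peak is largest (0.717900); scaling to 100 gives 3.25 : 36.05 : 100.00.

3.25 : 36.05 : 100.00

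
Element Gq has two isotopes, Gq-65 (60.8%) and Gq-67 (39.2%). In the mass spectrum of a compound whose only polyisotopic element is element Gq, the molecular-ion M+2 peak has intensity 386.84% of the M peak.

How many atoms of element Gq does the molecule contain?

6

For n independent Gq atoms, I(M+2)/I(M) = n · (abundance Gq-67) / (abundance Gq-65) = n · 0.392/0.608.
n = 3.8684 × 0.608/0.392 = 6.00 ≈ 6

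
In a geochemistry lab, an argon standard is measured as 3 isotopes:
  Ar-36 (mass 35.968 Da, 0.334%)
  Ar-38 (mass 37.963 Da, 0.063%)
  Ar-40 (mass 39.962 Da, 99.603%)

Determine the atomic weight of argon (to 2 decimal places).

39.95 Da

The abundance-weighted mean is 0.00334 × 35.968 + 0.00063 × 37.963 + 0.99603 × 39.962
= 0.1201 + 0.0239 + 39.8034 = 39.9474 Da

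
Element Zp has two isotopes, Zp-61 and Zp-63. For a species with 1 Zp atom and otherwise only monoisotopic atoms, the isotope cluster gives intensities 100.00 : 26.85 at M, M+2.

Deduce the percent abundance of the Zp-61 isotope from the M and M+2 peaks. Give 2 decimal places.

If p is the fraction of Zp that is Zp-61, then I(M+2)/I(M) = [C(1,1)·p^0·(1−p)] / p^1 = 1·(1−p)/p = 26.85/100.00 = 0.2685
(1−p)/p = 0.2685/1 = 0.2685  ⇒  p = 1/(1 + 0.2685) = 0.7883
Zp-61: 78.83%, Zp-63: 21.17%.

78.83%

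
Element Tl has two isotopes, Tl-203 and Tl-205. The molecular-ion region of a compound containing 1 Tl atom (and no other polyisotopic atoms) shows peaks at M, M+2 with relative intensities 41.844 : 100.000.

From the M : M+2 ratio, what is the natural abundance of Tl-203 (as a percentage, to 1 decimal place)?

If p is the fraction of Tl that is Tl-203, then I(M+2)/I(M) = [C(1,1)·p^0·(1−p)] / p^1 = 1·(1−p)/p = 100.000/41.844 = 2.3898
(1−p)/p = 2.3898/1 = 2.3898  ⇒  p = 1/(1 + 2.3898) = 0.2950
Tl-203: 29.5%, Tl-205: 70.5%.

29.5%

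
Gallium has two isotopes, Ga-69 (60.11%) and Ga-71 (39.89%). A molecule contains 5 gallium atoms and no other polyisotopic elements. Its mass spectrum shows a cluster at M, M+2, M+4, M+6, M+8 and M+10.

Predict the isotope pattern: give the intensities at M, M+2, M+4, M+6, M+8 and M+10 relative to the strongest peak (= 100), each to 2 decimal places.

22.71 : 75.34 : 100.00 : 66.36 : 22.02 : 2.92

The 5 Ga atoms are independent, so intensities follow the terms of (0.6011 + 0.3989)^5.
P(M) = 0.6011^5 = 0.078475
P(M+2) = 5 × 0.6011^4 × 0.3989^1 = 0.260388
P(M+4) = 10 × 0.6011^3 × 0.3989^2 = 0.345596
P(M+6) = 10 × 0.6011^2 × 0.3989^3 = 0.229343
P(M+8) = 5 × 0.6011^1 × 0.3989^4 = 0.076098
P(M+10) = 0.3989^5 = 0.010100
The M+4 peak is largest (0.345596); scaling to 100 gives 22.71 : 75.34 : 100.00 : 66.36 : 22.02 : 2.92.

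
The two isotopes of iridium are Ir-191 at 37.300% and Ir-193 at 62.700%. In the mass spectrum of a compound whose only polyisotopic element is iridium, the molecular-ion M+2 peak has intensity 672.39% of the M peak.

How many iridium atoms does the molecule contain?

4

The M+2/M ratio from n Ir atoms is n · q/p = n · 0.62700/0.37300.
n = 6.7239 × 0.37300/0.62700 = 4.00 ≈ 4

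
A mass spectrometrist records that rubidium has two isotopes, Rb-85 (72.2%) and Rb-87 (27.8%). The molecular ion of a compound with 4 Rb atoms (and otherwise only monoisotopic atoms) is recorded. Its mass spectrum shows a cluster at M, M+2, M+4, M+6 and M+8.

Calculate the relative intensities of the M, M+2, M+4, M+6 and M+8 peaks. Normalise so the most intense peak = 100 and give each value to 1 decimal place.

64.9 : 100.0 : 57.8 : 14.8 : 1.4

Expanding (0.722 + 0.278)^4:
P(M) = 0.722^4 = 0.271737
P(M+2) = 4 × 0.722^3 × 0.278^1 = 0.418520
P(M+4) = 6 × 0.722^2 × 0.278^2 = 0.241721
P(M+6) = 4 × 0.722^1 × 0.278^3 = 0.062049
P(M+8) = 0.278^4 = 0.005973
The M+2 peak is largest (0.418520); scaling to 100 gives 64.9 : 100.0 : 57.8 : 14.8 : 1.4.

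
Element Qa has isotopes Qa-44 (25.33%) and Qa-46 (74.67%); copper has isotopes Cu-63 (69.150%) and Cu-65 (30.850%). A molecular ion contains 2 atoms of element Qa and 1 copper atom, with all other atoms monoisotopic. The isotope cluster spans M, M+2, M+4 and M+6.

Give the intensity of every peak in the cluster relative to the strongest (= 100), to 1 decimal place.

Element Qa pattern (n=2): 0.06416089 : 0.37827822 : 0.55756089
Copper pattern (n=1): 0.6915 : 0.3085
Convolve the two distributions (both contribute in 2-u steps):
  M: 0.06416089×0.6915 = 0.044367
  M+2: 0.06416089×0.3085 + 0.37827822×0.6915 = 0.281373
  M+4: 0.37827822×0.3085 + 0.55756089×0.6915 = 0.502252
  M+6: 0.55756089×0.3085 = 0.172008
Scale to base peak (0.502252) = 100: 8.8 : 56.0 : 100.0 : 34.2

8.8 : 56.0 : 100.0 : 34.2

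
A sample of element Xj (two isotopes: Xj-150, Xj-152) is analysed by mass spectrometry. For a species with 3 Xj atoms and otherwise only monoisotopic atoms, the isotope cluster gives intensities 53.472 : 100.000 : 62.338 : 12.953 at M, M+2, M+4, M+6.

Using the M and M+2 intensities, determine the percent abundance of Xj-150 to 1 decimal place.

61.6%

If p is the fraction of Xj that is Xj-150, then I(M+2)/I(M) = [C(3,1)·p^2·(1−p)] / p^3 = 3·(1−p)/p = 100.000/53.472 = 1.8701
(1−p)/p = 1.8701/3 = 0.6234  ⇒  p = 1/(1 + 0.6234) = 0.6160
Xj-150: 61.6%, Xj-152: 38.4%.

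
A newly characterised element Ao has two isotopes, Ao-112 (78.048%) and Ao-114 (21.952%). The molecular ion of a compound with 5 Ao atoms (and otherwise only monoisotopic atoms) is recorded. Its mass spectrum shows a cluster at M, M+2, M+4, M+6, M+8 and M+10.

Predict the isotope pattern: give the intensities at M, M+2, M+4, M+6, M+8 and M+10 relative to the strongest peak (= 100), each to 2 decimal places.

Each Ao atom is independently Ao-112 (p = 0.78048) or Ao-114 (q = 0.21952); the cluster is the binomial expansion (p + q)^5.
P(M) = 0.78048^5 = 0.289607
P(M+2) = 5 × 0.78048^4 × 0.21952^1 = 0.407278
P(M+4) = 10 × 0.78048^3 × 0.21952^2 = 0.229104
P(M+6) = 10 × 0.78048^2 × 0.21952^3 = 0.064439
P(M+8) = 5 × 0.78048^1 × 0.21952^4 = 0.009062
P(M+10) = 0.21952^5 = 0.000510
The M+2 peak is largest (0.407278); scaling to 100 gives 71.11 : 100.00 : 56.25 : 15.82 : 2.23 : 0.13.

71.11 : 100.00 : 56.25 : 15.82 : 2.23 : 0.13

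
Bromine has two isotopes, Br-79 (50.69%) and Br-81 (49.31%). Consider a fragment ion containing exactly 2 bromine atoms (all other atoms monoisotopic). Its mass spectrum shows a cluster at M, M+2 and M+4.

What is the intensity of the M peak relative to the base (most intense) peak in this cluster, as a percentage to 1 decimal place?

(0.5069 + 0.4931)^2 gives M 0.2569, M+2 0.4999, M+4 0.2431; the largest is M+2.
P(M+2) = C(2,1) × 0.5069^1 × 0.4931^1 = 2 × 0.5069 × 0.4931 = 0.499905 (base)
P(M) = C(2,0) × 0.5069^2 × 0.4931^0 = 1 × 0.25694761 × 1.0000 = 0.256948
Relative intensity = 0.256948 / 0.499905 × 100 = 51.4

51.4%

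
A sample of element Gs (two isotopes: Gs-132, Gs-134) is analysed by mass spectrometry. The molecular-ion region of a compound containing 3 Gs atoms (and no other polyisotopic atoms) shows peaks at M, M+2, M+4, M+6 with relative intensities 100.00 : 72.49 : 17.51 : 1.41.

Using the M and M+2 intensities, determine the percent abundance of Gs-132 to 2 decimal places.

Write p for the Gs-132 fraction. I(M+2)/I(M) = [C(3,1)·p^2·(1−p)] / p^3 = 3·(1−p)/p = 72.49/100.00 = 0.7249
(1−p)/p = 0.7249/3 = 0.2416  ⇒  p = 1/(1 + 0.2416) = 0.8054
Gs-132: 80.54%, Gs-134: 19.46%.

80.54%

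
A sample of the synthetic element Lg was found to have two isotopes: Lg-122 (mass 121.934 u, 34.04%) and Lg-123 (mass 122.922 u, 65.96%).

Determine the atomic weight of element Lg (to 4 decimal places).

Ar = Σ fᵢ·mᵢ = 0.3404 × 121.934 + 0.6596 × 122.922
= 41.50633 + 81.07935 = 122.58568 u

122.5857 u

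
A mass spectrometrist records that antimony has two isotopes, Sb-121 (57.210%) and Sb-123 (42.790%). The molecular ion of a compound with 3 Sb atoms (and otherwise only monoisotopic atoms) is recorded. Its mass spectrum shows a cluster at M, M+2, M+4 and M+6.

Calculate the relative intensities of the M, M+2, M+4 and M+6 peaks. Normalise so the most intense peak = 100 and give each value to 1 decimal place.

Expanding (0.57210 + 0.42790)^3:
P(M) = 0.57210^3 = 0.187247
P(M+2) = 3 × 0.57210^2 × 0.42790^1 = 0.420153
P(M+4) = 3 × 0.57210^1 × 0.42790^2 = 0.314252
P(M+6) = 0.42790^3 = 0.078348
The M+2 peak is largest (0.420153); scaling to 100 gives 44.6 : 100.0 : 74.8 : 18.6.

44.6 : 100.0 : 74.8 : 18.6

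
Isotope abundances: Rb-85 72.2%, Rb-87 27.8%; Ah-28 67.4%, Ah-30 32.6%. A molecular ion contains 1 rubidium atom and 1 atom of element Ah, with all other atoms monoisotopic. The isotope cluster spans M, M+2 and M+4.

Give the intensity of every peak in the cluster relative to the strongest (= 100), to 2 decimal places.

Rubidium pattern (n=1): 0.7220 : 0.2780
Element Ah pattern (n=1): 0.6740 : 0.3260
Convolve the two distributions (both contribute in 2-u steps):
  M: 0.7220×0.6740 = 0.486628
  M+2: 0.7220×0.3260 + 0.2780×0.6740 = 0.422744
  M+4: 0.2780×0.3260 = 0.090628
Scale to base peak (0.486628) = 100: 100.00 : 86.87 : 18.62

100.00 : 86.87 : 18.62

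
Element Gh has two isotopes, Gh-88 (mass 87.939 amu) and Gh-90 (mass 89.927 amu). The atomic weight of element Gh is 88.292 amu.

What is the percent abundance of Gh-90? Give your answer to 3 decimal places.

Writing the weighted mean with unknown fraction x of Gh-88:
87.939·x + 89.927·(1 − x) = 88.292
(87.939 − 89.927)·x = 88.292 − 89.927
x = -1.635 / -1.988 = 0.82243 → 82.243% Gh-88, 17.757% Gh-90.

17.757%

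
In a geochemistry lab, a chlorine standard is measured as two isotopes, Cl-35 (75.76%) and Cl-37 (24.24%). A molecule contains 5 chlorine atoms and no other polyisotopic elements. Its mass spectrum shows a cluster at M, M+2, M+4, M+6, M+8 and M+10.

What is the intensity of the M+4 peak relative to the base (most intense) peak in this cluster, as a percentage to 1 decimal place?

64.0%

(0.7576 + 0.2424)^5 gives M 0.2496, M+2 0.3993, M+4 0.2555, M+6 0.0817, M+8 0.0131, M+10 0.0008; the largest is M+2.
P(M+2) = C(5,1) × 0.7576^4 × 0.2424^1 = 5 × 0.32942751 × 0.2424 = 0.399266 (base)
P(M+4) = C(5,2) × 0.7576^3 × 0.2424^2 = 10 × 0.4348304 × 0.05875776 = 0.255497
Relative intensity = 0.255497 / 0.399266 × 100 = 64.0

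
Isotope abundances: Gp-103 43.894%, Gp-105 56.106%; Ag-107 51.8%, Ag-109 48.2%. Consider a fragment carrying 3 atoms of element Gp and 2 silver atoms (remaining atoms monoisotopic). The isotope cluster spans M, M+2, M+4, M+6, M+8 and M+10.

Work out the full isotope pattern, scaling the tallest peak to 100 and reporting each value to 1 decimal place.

Element Gp pattern (n=3): 0.08456983 : 0.32429547 : 0.41451956 : 0.17661514
Silver pattern (n=2): 0.268324 : 0.499352 : 0.232324
Convolve the two distributions (both contribute in 2-u steps):
  M: 0.08456983×0.268324 = 0.022692
  M+2: 0.08456983×0.499352 + 0.32429547×0.268324 = 0.129246
  M+4: 0.08456983×0.232324 + 0.32429547×0.499352 + 0.41451956×0.268324 = 0.292811
  M+6: 0.32429547×0.232324 + 0.41451956×0.499352 + 0.17661514×0.268324 = 0.329723
  M+8: 0.41451956×0.232324 + 0.17661514×0.499352 = 0.184496
  M+10: 0.17661514×0.232324 = 0.041032
Scale to base peak (0.329723) = 100: 6.9 : 39.2 : 88.8 : 100.0 : 56.0 : 12.4

6.9 : 39.2 : 88.8 : 100.0 : 56.0 : 12.4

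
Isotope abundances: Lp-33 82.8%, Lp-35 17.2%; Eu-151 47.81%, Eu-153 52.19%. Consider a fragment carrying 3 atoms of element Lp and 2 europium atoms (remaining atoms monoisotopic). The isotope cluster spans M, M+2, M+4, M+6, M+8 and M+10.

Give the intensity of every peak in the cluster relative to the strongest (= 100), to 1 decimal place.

Element Lp pattern (n=3): 0.56766355 : 0.35376134 : 0.07348666 : 0.00508845
Europium pattern (n=2): 0.22857961 : 0.49904078 : 0.27237961
Convolve the two distributions (both contribute in 2-u steps):
  M: 0.56766355×0.22857961 = 0.129756
  M+2: 0.56766355×0.49904078 + 0.35376134×0.22857961 = 0.364150
  M+4: 0.56766355×0.27237961 + 0.35376134×0.49904078 + 0.07348666×0.22857961 = 0.347959
  M+6: 0.35376134×0.27237961 + 0.07348666×0.49904078 + 0.00508845×0.22857961 = 0.134193
  M+8: 0.07348666×0.27237961 + 0.00508845×0.49904078 = 0.022556
  M+10: 0.00508845×0.27237961 = 0.001386
Scale to base peak (0.364150) = 100: 35.6 : 100.0 : 95.6 : 36.9 : 6.2 : 0.4

35.6 : 100.0 : 95.6 : 36.9 : 6.2 : 0.4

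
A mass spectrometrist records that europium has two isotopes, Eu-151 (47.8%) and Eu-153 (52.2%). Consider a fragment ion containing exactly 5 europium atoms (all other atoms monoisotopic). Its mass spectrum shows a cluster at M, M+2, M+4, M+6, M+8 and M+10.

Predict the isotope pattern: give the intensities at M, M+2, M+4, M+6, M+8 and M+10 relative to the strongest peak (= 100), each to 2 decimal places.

Expanding (0.478 + 0.522)^5:
P(M) = 0.478^5 = 0.024954
P(M+2) = 5 × 0.478^4 × 0.522^1 = 0.136255
P(M+4) = 10 × 0.478^3 × 0.522^2 = 0.297594
P(M+6) = 10 × 0.478^2 × 0.522^3 = 0.324988
P(M+8) = 5 × 0.478^1 × 0.522^4 = 0.177452
P(M+10) = 0.522^5 = 0.038757
The M+6 peak is largest (0.324988); scaling to 100 gives 7.68 : 41.93 : 91.57 : 100.00 : 54.60 : 11.93.

7.68 : 41.93 : 91.57 : 100.00 : 54.60 : 11.93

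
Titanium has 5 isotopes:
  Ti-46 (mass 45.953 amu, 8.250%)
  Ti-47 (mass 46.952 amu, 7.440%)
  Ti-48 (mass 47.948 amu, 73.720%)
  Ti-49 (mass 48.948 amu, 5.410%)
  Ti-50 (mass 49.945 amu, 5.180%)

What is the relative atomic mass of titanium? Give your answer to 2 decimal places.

Ar = Σ fᵢ·mᵢ = 0.08250 × 45.953 + 0.07440 × 46.952 + 0.73720 × 47.948 + 0.05410 × 48.948 + 0.05180 × 49.945
= 3.7911 + 3.4932 + 35.3473 + 2.6481 + 2.5872 = 47.8669 amu

47.87 amu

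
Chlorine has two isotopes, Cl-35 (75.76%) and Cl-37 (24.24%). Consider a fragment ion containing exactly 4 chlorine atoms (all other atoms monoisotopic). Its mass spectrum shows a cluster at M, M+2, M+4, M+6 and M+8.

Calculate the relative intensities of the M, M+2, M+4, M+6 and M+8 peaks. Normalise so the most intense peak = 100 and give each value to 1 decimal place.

78.1 : 100.0 : 48.0 : 10.2 : 0.8

Each Cl atom is independently Cl-35 (p = 0.7576) or Cl-37 (q = 0.2424); the cluster is the binomial expansion (p + q)^4.
P(M) = 0.7576^4 = 0.329428
P(M+2) = 4 × 0.7576^3 × 0.2424^1 = 0.421612
P(M+4) = 6 × 0.7576^2 × 0.2424^2 = 0.202347
P(M+6) = 4 × 0.7576^1 × 0.2424^3 = 0.043162
P(M+8) = 0.2424^4 = 0.003452
The M+2 peak is largest (0.421612); scaling to 100 gives 78.1 : 100.0 : 48.0 : 10.2 : 0.8.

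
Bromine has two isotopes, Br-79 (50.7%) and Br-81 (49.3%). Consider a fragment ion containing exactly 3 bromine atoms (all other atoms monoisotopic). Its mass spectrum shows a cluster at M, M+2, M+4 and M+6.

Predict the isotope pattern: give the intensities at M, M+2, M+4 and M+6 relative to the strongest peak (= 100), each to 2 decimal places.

The 3 Br atoms are independent, so intensities follow the terms of (0.507 + 0.493)^3.
P(M) = 0.507^3 = 0.130324
P(M+2) = 3 × 0.507^2 × 0.493^1 = 0.380175
P(M+4) = 3 × 0.507^1 × 0.493^2 = 0.369678
P(M+6) = 0.493^3 = 0.119823
The M+2 peak is largest (0.380175); scaling to 100 gives 34.28 : 100.00 : 97.24 : 31.52.

34.28 : 100.00 : 97.24 : 31.52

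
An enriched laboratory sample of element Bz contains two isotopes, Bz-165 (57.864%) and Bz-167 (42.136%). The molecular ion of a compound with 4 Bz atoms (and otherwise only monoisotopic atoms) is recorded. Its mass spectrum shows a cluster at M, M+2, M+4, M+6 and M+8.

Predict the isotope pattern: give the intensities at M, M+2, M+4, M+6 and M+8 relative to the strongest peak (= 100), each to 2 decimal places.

The 4 Bz atoms are independent, so intensities follow the terms of (0.57864 + 0.42136)^4.
P(M) = 0.57864^4 = 0.112107
P(M+2) = 4 × 0.57864^3 × 0.42136^1 = 0.326542
P(M+4) = 6 × 0.57864^2 × 0.42136^2 = 0.356677
P(M+6) = 4 × 0.57864^1 × 0.42136^3 = 0.173152
P(M+8) = 0.42136^4 = 0.031522
The M+4 peak is largest (0.356677); scaling to 100 gives 31.43 : 91.55 : 100.00 : 48.55 : 8.84.

31.43 : 91.55 : 100.00 : 48.55 : 8.84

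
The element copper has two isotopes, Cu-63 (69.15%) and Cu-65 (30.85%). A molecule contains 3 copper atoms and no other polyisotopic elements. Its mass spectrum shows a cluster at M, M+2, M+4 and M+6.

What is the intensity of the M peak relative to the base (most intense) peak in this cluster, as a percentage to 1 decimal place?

(0.6915 + 0.3085)^3 gives M 0.3307, M+2 0.4425, M+4 0.1974, M+6 0.0294; the largest is M+2.
P(M+2) = C(3,1) × 0.6915^2 × 0.3085^1 = 3 × 0.47817225 × 0.3085 = 0.442548 (base)
P(M) = C(3,0) × 0.6915^3 × 0.3085^0 = 1 × 0.33065611 × 1.0000 = 0.330656
Relative intensity = 0.330656 / 0.442548 × 100 = 74.7

74.7%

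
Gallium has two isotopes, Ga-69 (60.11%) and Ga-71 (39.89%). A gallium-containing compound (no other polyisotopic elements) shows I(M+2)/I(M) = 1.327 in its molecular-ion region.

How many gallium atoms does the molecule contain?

The M+2/M ratio from n Ga atoms is n · q/p = n · 0.3989/0.6011.
n = 1.327 × 0.6011/0.3989 = 2.00 ≈ 2

2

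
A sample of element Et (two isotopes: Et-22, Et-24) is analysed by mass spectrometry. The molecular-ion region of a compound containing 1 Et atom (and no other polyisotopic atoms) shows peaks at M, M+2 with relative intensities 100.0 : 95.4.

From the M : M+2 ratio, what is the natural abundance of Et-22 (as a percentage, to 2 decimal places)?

51.18%

If p is the fraction of Et that is Et-22, then I(M+2)/I(M) = [C(1,1)·p^0·(1−p)] / p^1 = 1·(1−p)/p = 95.4/100.0 = 0.9540
(1−p)/p = 0.9540/1 = 0.9540  ⇒  p = 1/(1 + 0.9540) = 0.5118
Et-22: 51.18%, Et-24: 48.82%.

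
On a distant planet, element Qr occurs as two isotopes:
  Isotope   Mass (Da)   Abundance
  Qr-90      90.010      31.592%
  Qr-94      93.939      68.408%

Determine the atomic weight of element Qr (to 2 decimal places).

92.70 Da

The abundance-weighted mean is 0.31592 × 90.010 + 0.68408 × 93.939
= 28.4360 + 64.2618 = 92.6978 Da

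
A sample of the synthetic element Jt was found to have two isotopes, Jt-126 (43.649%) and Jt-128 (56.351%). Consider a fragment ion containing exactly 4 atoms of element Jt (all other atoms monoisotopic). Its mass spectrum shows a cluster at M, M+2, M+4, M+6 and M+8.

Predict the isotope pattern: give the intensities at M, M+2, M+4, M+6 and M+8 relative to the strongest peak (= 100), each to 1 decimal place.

The 4 Jt atoms are independent, so intensities follow the terms of (0.43649 + 0.56351)^4.
P(M) = 0.43649^4 = 0.036299
P(M+2) = 4 × 0.43649^3 × 0.56351^1 = 0.187450
P(M+4) = 6 × 0.43649^2 × 0.56351^2 = 0.362997
P(M+6) = 4 × 0.43649^1 × 0.56351^3 = 0.312420
P(M+8) = 0.56351^4 = 0.100834
The M+4 peak is largest (0.362997); scaling to 100 gives 10.0 : 51.6 : 100.0 : 86.1 : 27.8.

10.0 : 51.6 : 100.0 : 86.1 : 27.8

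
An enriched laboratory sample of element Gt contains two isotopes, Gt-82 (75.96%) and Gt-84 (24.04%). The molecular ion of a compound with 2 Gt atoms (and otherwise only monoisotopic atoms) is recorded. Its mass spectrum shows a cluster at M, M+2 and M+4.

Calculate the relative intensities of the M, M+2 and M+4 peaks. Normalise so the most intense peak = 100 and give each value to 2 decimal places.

Expanding (0.7596 + 0.2404)^2:
P(M) = 0.7596^2 = 0.576992
P(M+2) = 2 × 0.7596^1 × 0.2404^1 = 0.365216
P(M+4) = 0.2404^2 = 0.057792
The M peak is largest (0.576992); scaling to 100 gives 100.00 : 63.30 : 10.02.

100.00 : 63.30 : 10.02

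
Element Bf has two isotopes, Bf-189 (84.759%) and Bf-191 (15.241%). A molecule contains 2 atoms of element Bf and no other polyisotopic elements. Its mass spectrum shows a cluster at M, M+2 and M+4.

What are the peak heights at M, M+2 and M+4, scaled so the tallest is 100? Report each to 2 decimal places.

100.00 : 35.96 : 3.23

The 2 Bf atoms are independent, so intensities follow the terms of (0.84759 + 0.15241)^2.
P(M) = 0.84759^2 = 0.718409
P(M+2) = 2 × 0.84759^1 × 0.15241^1 = 0.258362
P(M+4) = 0.15241^2 = 0.023229
The M peak is largest (0.718409); scaling to 100 gives 100.00 : 35.96 : 3.23.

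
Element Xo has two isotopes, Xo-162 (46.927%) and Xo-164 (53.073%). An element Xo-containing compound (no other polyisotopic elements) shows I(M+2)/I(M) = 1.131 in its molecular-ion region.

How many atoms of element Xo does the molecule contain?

1

The M+2/M ratio from n Xo atoms is n · q/p = n · 0.53073/0.46927.
n = 1.131 × 0.46927/0.53073 = 1.00 ≈ 1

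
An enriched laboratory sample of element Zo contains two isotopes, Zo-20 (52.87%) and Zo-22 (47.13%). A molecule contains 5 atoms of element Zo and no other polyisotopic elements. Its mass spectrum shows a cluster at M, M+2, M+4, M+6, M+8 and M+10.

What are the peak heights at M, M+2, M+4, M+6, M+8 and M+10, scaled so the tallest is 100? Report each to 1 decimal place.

Expanding (0.5287 + 0.4713)^5:
P(M) = 0.5287^5 = 0.041309
P(M+2) = 5 × 0.5287^4 × 0.4713^1 = 0.184122
P(M+4) = 10 × 0.5287^3 × 0.4713^2 = 0.328264
P(M+6) = 10 × 0.5287^2 × 0.4713^3 = 0.292625
P(M+8) = 5 × 0.5287^1 × 0.4713^4 = 0.130427
P(M+10) = 0.4713^5 = 0.023253
The M+4 peak is largest (0.328264); scaling to 100 gives 12.6 : 56.1 : 100.0 : 89.1 : 39.7 : 7.1.

12.6 : 56.1 : 100.0 : 89.1 : 39.7 : 7.1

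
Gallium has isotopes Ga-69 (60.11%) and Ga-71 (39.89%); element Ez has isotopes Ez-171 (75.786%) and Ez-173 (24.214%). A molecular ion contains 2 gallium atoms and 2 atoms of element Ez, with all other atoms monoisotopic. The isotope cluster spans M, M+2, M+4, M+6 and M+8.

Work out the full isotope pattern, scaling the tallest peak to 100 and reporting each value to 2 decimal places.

Gallium pattern (n=2): 0.36132121 : 0.47955758 : 0.15912121
Element Ez pattern (n=2): 0.57435178 : 0.36701644 : 0.05863178
Convolve the two distributions (both contribute in 2-u steps):
  M: 0.36132121×0.57435178 = 0.207525
  M+2: 0.36132121×0.36701644 + 0.47955758×0.57435178 = 0.408046
  M+4: 0.36132121×0.05863178 + 0.47955758×0.36701644 + 0.15912121×0.57435178 = 0.288582
  M+6: 0.47955758×0.05863178 + 0.15912121×0.36701644 = 0.086517
  M+8: 0.15912121×0.05863178 = 0.009330
Scale to base peak (0.408046) = 100: 50.86 : 100.00 : 70.72 : 21.20 : 2.29

50.86 : 100.00 : 70.72 : 21.20 : 2.29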